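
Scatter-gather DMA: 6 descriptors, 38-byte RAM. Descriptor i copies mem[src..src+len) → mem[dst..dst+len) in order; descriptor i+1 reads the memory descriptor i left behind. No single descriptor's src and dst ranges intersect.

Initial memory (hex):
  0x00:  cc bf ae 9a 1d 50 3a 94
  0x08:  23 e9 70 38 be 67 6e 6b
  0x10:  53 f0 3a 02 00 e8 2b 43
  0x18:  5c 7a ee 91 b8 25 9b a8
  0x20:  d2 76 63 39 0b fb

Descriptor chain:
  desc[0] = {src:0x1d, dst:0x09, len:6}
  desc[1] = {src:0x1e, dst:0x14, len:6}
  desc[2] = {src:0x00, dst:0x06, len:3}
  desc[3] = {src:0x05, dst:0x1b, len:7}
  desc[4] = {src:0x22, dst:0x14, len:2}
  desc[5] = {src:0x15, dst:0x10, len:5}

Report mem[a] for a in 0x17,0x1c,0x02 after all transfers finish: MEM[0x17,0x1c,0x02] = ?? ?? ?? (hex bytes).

  after D0: wrote 6B at 0x09 = 259ba8d27663
  after D1: wrote 6B at 0x14 = 9ba8d2766339
  after D2: wrote 3B at 0x06 = ccbfae
  after D3: wrote 7B at 0x1b = 50ccbfae259ba8
  after D4: wrote 2B at 0x14 = 6339
  after D5: wrote 5B at 0x10 = 39d2766339
query mem[0x17]=0x76, mem[0x1c]=0xcc, mem[0x02]=0xae

MEM[0x17,0x1c,0x02] = 76 cc ae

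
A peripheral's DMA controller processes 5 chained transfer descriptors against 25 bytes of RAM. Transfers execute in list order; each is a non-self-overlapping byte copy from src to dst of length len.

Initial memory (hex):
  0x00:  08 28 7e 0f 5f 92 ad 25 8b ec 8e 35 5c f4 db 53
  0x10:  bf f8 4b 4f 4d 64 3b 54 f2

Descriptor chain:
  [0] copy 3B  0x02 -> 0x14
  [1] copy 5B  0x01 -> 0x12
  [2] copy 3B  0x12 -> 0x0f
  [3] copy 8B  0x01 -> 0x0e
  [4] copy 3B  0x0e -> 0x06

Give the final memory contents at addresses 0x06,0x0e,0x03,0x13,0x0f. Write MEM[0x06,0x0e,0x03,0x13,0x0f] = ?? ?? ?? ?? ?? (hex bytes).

D0: mem[0x14..0x16] <- [7e 0f 5f]
D1: mem[0x12..0x16] <- [28 7e 0f 5f 92]
D2: mem[0x0f..0x11] <- [28 7e 0f]
D3: mem[0x0e..0x15] <- [28 7e 0f 5f 92 ad 25 8b]
D4: mem[0x06..0x08] <- [28 7e 0f]
query mem[0x06]=0x28, mem[0x0e]=0x28, mem[0x03]=0x0f, mem[0x13]=0xad, mem[0x0f]=0x7e

MEM[0x06,0x0e,0x03,0x13,0x0f] = 28 28 0f ad 7e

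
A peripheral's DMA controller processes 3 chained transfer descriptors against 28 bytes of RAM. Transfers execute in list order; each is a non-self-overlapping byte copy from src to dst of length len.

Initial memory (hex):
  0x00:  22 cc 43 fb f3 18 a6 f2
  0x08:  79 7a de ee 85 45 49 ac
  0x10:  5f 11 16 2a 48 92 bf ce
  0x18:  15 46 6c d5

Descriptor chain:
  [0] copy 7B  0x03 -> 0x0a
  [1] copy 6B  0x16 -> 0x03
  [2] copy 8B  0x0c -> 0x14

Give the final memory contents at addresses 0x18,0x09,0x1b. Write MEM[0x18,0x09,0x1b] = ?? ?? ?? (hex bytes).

D0: mem[0x0a..0x10] <- [fb f3 18 a6 f2 79 7a]
D1: mem[0x03..0x08] <- [bf ce 15 46 6c d5]
D2: mem[0x14..0x1b] <- [18 a6 f2 79 7a 11 16 2a]
query mem[0x18]=0x7a, mem[0x09]=0x7a, mem[0x1b]=0x2a

MEM[0x18,0x09,0x1b] = 7a 7a 2a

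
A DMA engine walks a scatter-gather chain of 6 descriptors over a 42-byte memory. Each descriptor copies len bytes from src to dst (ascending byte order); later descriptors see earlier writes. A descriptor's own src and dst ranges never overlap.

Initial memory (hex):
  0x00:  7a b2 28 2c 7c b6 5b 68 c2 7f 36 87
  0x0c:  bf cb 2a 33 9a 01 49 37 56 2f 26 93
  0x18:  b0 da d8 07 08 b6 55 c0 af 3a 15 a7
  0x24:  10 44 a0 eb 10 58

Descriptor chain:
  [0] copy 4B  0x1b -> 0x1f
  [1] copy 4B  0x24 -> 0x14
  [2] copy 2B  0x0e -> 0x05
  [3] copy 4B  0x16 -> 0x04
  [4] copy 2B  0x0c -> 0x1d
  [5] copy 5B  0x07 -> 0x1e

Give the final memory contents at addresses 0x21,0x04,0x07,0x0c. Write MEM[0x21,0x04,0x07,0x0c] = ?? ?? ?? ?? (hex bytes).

#0 dst[0x1f+4] := {0x07,0x08,0xb6,0x55}
#1 dst[0x14+4] := {0x10,0x44,0xa0,0xeb}
#2 dst[0x05+2] := {0x2a,0x33}
#3 dst[0x04+4] := {0xa0,0xeb,0xb0,0xda}
#4 dst[0x1d+2] := {0xbf,0xcb}
#5 dst[0x1e+5] := {0xda,0xc2,0x7f,0x36,0x87}
query mem[0x21]=0x36, mem[0x04]=0xa0, mem[0x07]=0xda, mem[0x0c]=0xbf

MEM[0x21,0x04,0x07,0x0c] = 36 a0 da bf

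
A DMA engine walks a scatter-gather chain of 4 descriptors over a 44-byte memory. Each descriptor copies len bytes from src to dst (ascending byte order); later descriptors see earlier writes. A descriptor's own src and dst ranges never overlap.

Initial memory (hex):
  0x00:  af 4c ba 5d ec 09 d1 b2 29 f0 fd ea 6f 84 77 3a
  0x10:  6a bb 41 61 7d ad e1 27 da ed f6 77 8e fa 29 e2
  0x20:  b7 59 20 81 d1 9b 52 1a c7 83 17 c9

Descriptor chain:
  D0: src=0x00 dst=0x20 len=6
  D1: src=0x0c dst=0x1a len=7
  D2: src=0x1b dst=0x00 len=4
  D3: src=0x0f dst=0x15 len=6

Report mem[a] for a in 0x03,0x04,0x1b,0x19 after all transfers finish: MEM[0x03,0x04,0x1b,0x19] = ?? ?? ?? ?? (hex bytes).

[0] 0x00->0x20 len=6 : af 4c ba 5d ec 09
[1] 0x0c->0x1a len=7 : 6f 84 77 3a 6a bb 41
[2] 0x1b->0x00 len=4 : 84 77 3a 6a
[3] 0x0f->0x15 len=6 : 3a 6a bb 41 61 7d
query mem[0x03]=0x6a, mem[0x04]=0xec, mem[0x1b]=0x84, mem[0x19]=0x61

MEM[0x03,0x04,0x1b,0x19] = 6a ec 84 61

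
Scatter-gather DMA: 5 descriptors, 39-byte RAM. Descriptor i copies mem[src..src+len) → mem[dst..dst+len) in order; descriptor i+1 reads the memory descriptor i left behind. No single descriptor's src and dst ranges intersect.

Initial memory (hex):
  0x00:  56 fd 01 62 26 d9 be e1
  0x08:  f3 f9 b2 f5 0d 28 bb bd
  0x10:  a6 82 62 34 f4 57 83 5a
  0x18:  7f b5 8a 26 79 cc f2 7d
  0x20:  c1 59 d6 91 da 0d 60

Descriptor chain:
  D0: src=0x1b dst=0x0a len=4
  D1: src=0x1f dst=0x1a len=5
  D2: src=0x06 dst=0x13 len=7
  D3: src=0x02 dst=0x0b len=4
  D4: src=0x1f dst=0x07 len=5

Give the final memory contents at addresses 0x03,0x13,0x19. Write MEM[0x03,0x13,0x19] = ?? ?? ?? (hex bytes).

MEM[0x03,0x13,0x19] = 62 be cc

[0] 0x1b->0x0a len=4 : 26 79 cc f2
[1] 0x1f->0x1a len=5 : 7d c1 59 d6 91
[2] 0x06->0x13 len=7 : be e1 f3 f9 26 79 cc
[3] 0x02->0x0b len=4 : 01 62 26 d9
[4] 0x1f->0x07 len=5 : 7d c1 59 d6 91
query mem[0x03]=0x62, mem[0x13]=0xbe, mem[0x19]=0xcc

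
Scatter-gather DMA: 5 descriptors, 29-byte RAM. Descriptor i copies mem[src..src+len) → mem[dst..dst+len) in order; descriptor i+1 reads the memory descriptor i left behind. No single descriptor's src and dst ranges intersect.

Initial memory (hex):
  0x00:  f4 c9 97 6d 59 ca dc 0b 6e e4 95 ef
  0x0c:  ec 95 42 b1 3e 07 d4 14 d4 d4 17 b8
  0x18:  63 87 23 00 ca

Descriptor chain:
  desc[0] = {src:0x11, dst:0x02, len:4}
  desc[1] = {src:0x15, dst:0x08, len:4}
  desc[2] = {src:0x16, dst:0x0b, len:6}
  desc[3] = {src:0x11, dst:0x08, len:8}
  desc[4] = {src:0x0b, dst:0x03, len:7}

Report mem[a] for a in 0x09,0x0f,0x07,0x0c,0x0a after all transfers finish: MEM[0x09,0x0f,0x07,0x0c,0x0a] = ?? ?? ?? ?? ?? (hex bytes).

#0 dst[0x02+4] := {0x07,0xd4,0x14,0xd4}
#1 dst[0x08+4] := {0xd4,0x17,0xb8,0x63}
#2 dst[0x0b+6] := {0x17,0xb8,0x63,0x87,0x23,0x00}
#3 dst[0x08+8] := {0x07,0xd4,0x14,0xd4,0xd4,0x17,0xb8,0x63}
#4 dst[0x03+7] := {0xd4,0xd4,0x17,0xb8,0x63,0x00,0x07}
query mem[0x09]=0x07, mem[0x0f]=0x63, mem[0x07]=0x63, mem[0x0c]=0xd4, mem[0x0a]=0x14

MEM[0x09,0x0f,0x07,0x0c,0x0a] = 07 63 63 d4 14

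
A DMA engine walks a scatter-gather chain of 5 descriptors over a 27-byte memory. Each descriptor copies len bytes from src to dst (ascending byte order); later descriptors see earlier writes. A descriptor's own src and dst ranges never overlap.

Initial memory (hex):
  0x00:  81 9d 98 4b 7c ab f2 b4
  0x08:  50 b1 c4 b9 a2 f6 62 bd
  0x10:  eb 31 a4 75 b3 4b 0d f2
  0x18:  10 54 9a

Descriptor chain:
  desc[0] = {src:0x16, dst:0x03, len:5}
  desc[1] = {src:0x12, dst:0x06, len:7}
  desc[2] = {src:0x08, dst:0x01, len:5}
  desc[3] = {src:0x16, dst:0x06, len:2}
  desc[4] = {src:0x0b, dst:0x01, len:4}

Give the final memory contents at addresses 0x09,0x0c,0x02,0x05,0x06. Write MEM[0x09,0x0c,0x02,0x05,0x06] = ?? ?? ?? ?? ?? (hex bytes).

  after D0: wrote 5B at 0x03 = 0df210549a
  after D1: wrote 7B at 0x06 = a475b34b0df210
  after D2: wrote 5B at 0x01 = b34b0df210
  after D3: wrote 2B at 0x06 = 0df2
  after D4: wrote 4B at 0x01 = f210f662
query mem[0x09]=0x4b, mem[0x0c]=0x10, mem[0x02]=0x10, mem[0x05]=0x10, mem[0x06]=0x0d

MEM[0x09,0x0c,0x02,0x05,0x06] = 4b 10 10 10 0d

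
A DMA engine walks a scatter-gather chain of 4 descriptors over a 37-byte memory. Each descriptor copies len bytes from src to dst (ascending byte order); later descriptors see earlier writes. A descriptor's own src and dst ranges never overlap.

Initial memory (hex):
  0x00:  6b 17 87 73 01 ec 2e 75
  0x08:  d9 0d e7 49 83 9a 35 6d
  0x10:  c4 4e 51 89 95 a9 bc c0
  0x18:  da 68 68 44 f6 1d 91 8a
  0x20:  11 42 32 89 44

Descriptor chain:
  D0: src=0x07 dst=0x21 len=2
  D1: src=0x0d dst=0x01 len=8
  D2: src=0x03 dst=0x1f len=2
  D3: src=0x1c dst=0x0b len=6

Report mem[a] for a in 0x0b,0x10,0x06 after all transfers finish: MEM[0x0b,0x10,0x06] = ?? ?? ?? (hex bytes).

#0 dst[0x21+2] := {0x75,0xd9}
#1 dst[0x01+8] := {0x9a,0x35,0x6d,0xc4,0x4e,0x51,0x89,0x95}
#2 dst[0x1f+2] := {0x6d,0xc4}
#3 dst[0x0b+6] := {0xf6,0x1d,0x91,0x6d,0xc4,0x75}
query mem[0x0b]=0xf6, mem[0x10]=0x75, mem[0x06]=0x51

MEM[0x0b,0x10,0x06] = f6 75 51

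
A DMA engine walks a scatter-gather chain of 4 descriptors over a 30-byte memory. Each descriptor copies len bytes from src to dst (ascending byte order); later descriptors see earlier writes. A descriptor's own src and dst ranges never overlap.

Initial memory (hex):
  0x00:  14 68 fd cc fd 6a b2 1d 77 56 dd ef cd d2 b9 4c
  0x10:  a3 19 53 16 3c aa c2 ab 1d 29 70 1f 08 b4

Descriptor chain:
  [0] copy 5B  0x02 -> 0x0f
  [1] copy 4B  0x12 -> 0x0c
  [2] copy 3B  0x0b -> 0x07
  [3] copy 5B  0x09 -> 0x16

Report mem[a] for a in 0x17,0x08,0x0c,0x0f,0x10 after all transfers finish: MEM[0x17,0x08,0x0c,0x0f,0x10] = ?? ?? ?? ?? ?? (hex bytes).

MEM[0x17,0x08,0x0c,0x0f,0x10] = dd 6a 6a aa cc

#0 dst[0x0f+5] := {0xfd,0xcc,0xfd,0x6a,0xb2}
#1 dst[0x0c+4] := {0x6a,0xb2,0x3c,0xaa}
#2 dst[0x07+3] := {0xef,0x6a,0xb2}
#3 dst[0x16+5] := {0xb2,0xdd,0xef,0x6a,0xb2}
query mem[0x17]=0xdd, mem[0x08]=0x6a, mem[0x0c]=0x6a, mem[0x0f]=0xaa, mem[0x10]=0xcc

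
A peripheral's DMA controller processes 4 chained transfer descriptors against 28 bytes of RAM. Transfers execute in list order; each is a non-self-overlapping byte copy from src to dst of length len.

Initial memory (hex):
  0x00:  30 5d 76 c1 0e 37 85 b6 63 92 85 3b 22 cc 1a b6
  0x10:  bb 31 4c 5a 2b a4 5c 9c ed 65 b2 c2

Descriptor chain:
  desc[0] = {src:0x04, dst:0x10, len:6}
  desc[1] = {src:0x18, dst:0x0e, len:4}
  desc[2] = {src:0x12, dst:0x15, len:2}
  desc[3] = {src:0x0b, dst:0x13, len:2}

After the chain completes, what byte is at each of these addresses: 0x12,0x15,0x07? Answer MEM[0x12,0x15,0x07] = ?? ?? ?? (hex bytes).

MEM[0x12,0x15,0x07] = 85 85 b6

#0 dst[0x10+6] := {0x0e,0x37,0x85,0xb6,0x63,0x92}
#1 dst[0x0e+4] := {0xed,0x65,0xb2,0xc2}
#2 dst[0x15+2] := {0x85,0xb6}
#3 dst[0x13+2] := {0x3b,0x22}
query mem[0x12]=0x85, mem[0x15]=0x85, mem[0x07]=0xb6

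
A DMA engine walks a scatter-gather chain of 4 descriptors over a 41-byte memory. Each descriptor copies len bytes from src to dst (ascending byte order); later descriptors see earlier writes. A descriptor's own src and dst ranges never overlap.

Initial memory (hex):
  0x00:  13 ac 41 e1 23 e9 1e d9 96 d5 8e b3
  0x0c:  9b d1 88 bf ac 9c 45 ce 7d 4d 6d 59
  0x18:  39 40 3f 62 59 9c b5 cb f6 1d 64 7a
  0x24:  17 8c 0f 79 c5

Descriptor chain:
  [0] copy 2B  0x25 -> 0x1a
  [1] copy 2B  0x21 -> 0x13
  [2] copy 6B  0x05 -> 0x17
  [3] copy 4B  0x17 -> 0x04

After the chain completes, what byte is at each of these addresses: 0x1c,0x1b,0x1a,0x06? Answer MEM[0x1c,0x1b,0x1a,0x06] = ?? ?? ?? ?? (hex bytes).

MEM[0x1c,0x1b,0x1a,0x06] = 8e d5 96 d9

#0 dst[0x1a+2] := {0x8c,0x0f}
#1 dst[0x13+2] := {0x1d,0x64}
#2 dst[0x17+6] := {0xe9,0x1e,0xd9,0x96,0xd5,0x8e}
#3 dst[0x04+4] := {0xe9,0x1e,0xd9,0x96}
query mem[0x1c]=0x8e, mem[0x1b]=0xd5, mem[0x1a]=0x96, mem[0x06]=0xd9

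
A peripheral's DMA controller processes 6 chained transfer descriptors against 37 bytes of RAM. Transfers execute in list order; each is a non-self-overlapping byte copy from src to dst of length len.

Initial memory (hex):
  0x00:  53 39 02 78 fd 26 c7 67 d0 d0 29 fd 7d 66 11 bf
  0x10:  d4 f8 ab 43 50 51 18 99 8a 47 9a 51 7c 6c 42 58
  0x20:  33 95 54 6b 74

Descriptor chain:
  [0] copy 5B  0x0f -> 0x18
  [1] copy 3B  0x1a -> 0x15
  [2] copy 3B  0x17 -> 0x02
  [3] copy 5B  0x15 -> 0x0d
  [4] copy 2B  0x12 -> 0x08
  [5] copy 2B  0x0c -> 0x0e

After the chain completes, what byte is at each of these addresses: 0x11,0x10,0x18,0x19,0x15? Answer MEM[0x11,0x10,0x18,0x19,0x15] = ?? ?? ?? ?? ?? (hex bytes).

#0 dst[0x18+5] := {0xbf,0xd4,0xf8,0xab,0x43}
#1 dst[0x15+3] := {0xf8,0xab,0x43}
#2 dst[0x02+3] := {0x43,0xbf,0xd4}
#3 dst[0x0d+5] := {0xf8,0xab,0x43,0xbf,0xd4}
#4 dst[0x08+2] := {0xab,0x43}
#5 dst[0x0e+2] := {0x7d,0xf8}
query mem[0x11]=0xd4, mem[0x10]=0xbf, mem[0x18]=0xbf, mem[0x19]=0xd4, mem[0x15]=0xf8

MEM[0x11,0x10,0x18,0x19,0x15] = d4 bf bf d4 f8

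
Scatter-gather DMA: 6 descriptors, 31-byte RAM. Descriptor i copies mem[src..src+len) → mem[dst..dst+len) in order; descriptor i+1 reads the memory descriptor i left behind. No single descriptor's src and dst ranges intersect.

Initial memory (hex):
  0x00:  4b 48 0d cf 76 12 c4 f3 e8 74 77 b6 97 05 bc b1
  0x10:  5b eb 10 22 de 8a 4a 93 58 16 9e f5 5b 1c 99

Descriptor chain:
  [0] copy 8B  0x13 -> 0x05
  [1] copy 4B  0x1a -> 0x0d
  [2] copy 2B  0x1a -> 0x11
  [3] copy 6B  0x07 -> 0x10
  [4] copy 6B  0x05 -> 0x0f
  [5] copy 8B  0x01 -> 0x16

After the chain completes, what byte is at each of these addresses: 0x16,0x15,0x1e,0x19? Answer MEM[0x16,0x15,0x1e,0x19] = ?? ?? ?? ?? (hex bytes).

[0] 0x13->0x05 len=8 : 22 de 8a 4a 93 58 16 9e
[1] 0x1a->0x0d len=4 : 9e f5 5b 1c
[2] 0x1a->0x11 len=2 : 9e f5
[3] 0x07->0x10 len=6 : 8a 4a 93 58 16 9e
[4] 0x05->0x0f len=6 : 22 de 8a 4a 93 58
[5] 0x01->0x16 len=8 : 48 0d cf 76 22 de 8a 4a
query mem[0x16]=0x48, mem[0x15]=0x9e, mem[0x1e]=0x99, mem[0x19]=0x76

MEM[0x16,0x15,0x1e,0x19] = 48 9e 99 76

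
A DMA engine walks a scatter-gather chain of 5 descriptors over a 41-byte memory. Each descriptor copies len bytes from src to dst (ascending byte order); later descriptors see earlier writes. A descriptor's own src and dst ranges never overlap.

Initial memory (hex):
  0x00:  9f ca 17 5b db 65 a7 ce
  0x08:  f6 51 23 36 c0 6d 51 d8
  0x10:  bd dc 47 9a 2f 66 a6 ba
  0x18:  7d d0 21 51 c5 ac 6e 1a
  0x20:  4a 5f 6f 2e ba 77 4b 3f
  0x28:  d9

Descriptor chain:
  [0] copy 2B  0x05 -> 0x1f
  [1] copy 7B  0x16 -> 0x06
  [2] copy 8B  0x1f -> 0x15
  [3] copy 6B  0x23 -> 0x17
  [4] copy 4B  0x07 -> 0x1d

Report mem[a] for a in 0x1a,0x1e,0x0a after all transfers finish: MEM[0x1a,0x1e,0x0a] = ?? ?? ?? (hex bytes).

  after D0: wrote 2B at 0x1f = 65a7
  after D1: wrote 7B at 0x06 = a6ba7dd02151c5
  after D2: wrote 8B at 0x15 = 65a75f6f2eba774b
  after D3: wrote 6B at 0x17 = 2eba774b3fd9
  after D4: wrote 4B at 0x1d = ba7dd021
query mem[0x1a]=0x4b, mem[0x1e]=0x7d, mem[0x0a]=0x21

MEM[0x1a,0x1e,0x0a] = 4b 7d 21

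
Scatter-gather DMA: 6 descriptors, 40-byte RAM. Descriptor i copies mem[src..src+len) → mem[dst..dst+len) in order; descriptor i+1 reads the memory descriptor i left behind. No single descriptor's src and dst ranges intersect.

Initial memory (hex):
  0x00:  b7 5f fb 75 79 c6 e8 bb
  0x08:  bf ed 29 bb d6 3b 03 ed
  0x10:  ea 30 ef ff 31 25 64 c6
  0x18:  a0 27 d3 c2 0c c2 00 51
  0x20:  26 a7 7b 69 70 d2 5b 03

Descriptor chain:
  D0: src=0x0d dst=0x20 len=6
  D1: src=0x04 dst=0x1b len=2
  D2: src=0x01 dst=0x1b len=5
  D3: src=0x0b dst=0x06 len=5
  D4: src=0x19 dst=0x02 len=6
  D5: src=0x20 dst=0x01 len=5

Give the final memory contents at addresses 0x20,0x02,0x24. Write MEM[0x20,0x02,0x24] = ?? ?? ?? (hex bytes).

  after D0: wrote 6B at 0x20 = 3b03edea30ef
  after D1: wrote 2B at 0x1b = 79c6
  after D2: wrote 5B at 0x1b = 5ffb7579c6
  after D3: wrote 5B at 0x06 = bbd63b03ed
  after D4: wrote 6B at 0x02 = 27d35ffb7579
  after D5: wrote 5B at 0x01 = 3b03edea30
query mem[0x20]=0x3b, mem[0x02]=0x03, mem[0x24]=0x30

MEM[0x20,0x02,0x24] = 3b 03 30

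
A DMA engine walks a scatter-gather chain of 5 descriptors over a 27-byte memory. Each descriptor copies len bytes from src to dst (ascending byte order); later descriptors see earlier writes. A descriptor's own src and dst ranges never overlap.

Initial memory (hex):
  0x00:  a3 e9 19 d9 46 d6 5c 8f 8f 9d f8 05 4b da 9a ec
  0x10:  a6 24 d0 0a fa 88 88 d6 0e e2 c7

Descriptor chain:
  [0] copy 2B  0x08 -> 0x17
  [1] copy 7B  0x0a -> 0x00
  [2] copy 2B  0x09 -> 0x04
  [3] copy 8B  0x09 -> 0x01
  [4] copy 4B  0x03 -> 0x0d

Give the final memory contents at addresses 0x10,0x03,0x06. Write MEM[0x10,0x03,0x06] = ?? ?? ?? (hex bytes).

MEM[0x10,0x03,0x06] = 9a 05 9a

[0] 0x08->0x17 len=2 : 8f 9d
[1] 0x0a->0x00 len=7 : f8 05 4b da 9a ec a6
[2] 0x09->0x04 len=2 : 9d f8
[3] 0x09->0x01 len=8 : 9d f8 05 4b da 9a ec a6
[4] 0x03->0x0d len=4 : 05 4b da 9a
query mem[0x10]=0x9a, mem[0x03]=0x05, mem[0x06]=0x9a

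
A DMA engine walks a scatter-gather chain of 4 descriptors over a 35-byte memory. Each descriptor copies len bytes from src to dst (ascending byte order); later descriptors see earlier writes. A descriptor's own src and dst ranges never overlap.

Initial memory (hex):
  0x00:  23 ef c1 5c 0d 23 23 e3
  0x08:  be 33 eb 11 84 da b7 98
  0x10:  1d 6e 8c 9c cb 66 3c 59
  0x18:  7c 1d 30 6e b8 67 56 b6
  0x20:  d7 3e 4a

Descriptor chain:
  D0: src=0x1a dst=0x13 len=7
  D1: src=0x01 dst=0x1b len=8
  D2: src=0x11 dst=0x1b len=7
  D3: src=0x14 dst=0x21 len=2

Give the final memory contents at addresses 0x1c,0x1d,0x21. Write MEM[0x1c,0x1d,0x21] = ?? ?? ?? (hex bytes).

MEM[0x1c,0x1d,0x21] = 8c 30 6e

  after D0: wrote 7B at 0x13 = 306eb86756b6d7
  after D1: wrote 8B at 0x1b = efc15c0d2323e3be
  after D2: wrote 7B at 0x1b = 6e8c306eb86756
  after D3: wrote 2B at 0x21 = 6eb8
query mem[0x1c]=0x8c, mem[0x1d]=0x30, mem[0x21]=0x6e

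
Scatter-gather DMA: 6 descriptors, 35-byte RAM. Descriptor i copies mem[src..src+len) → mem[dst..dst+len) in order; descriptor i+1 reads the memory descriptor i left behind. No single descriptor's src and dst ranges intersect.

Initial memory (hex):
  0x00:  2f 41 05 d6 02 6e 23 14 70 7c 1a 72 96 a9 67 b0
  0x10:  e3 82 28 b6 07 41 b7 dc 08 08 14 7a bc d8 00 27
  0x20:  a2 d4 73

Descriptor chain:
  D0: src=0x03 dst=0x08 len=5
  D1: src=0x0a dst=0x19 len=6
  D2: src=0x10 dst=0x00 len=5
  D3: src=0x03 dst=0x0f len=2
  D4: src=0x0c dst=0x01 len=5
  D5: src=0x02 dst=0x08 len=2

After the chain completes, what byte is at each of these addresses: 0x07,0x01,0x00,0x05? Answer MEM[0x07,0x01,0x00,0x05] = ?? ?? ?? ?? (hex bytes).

D0: mem[0x08..0x0c] <- [d6 02 6e 23 14]
D1: mem[0x19..0x1e] <- [6e 23 14 a9 67 b0]
D2: mem[0x00..0x04] <- [e3 82 28 b6 07]
D3: mem[0x0f..0x10] <- [b6 07]
D4: mem[0x01..0x05] <- [14 a9 67 b6 07]
D5: mem[0x08..0x09] <- [a9 67]
query mem[0x07]=0x14, mem[0x01]=0x14, mem[0x00]=0xe3, mem[0x05]=0x07

MEM[0x07,0x01,0x00,0x05] = 14 14 e3 07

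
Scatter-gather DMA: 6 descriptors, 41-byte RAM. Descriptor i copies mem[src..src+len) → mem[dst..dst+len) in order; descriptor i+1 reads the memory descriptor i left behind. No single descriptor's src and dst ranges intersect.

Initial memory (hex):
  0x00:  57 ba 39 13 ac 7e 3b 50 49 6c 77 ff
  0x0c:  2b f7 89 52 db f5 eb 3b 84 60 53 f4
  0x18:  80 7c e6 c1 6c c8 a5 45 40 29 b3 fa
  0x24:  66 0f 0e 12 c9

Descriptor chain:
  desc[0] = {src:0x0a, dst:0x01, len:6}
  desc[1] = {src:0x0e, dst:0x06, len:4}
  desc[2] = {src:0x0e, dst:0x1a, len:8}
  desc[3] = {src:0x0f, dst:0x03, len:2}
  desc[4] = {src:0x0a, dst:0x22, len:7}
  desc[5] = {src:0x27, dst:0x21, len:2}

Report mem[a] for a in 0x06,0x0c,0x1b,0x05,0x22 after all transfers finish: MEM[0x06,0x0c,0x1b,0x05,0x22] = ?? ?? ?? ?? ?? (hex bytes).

MEM[0x06,0x0c,0x1b,0x05,0x22] = 89 2b 52 89 db

  after D0: wrote 6B at 0x01 = 77ff2bf78952
  after D1: wrote 4B at 0x06 = 8952dbf5
  after D2: wrote 8B at 0x1a = 8952dbf5eb3b8460
  after D3: wrote 2B at 0x03 = 52db
  after D4: wrote 7B at 0x22 = 77ff2bf78952db
  after D5: wrote 2B at 0x21 = 52db
query mem[0x06]=0x89, mem[0x0c]=0x2b, mem[0x1b]=0x52, mem[0x05]=0x89, mem[0x22]=0xdb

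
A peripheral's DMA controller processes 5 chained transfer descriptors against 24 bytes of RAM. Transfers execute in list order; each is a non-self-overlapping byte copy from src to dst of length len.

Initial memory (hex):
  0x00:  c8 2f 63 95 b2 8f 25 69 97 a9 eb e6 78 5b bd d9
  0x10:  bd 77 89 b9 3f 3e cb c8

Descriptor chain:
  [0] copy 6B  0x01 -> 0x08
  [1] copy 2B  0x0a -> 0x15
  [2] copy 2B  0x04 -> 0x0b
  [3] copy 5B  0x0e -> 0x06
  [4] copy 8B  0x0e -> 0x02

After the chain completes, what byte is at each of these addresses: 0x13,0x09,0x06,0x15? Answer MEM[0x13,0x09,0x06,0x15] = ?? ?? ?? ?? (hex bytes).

MEM[0x13,0x09,0x06,0x15] = b9 95 89 95

#0 dst[0x08+6] := {0x2f,0x63,0x95,0xb2,0x8f,0x25}
#1 dst[0x15+2] := {0x95,0xb2}
#2 dst[0x0b+2] := {0xb2,0x8f}
#3 dst[0x06+5] := {0xbd,0xd9,0xbd,0x77,0x89}
#4 dst[0x02+8] := {0xbd,0xd9,0xbd,0x77,0x89,0xb9,0x3f,0x95}
query mem[0x13]=0xb9, mem[0x09]=0x95, mem[0x06]=0x89, mem[0x15]=0x95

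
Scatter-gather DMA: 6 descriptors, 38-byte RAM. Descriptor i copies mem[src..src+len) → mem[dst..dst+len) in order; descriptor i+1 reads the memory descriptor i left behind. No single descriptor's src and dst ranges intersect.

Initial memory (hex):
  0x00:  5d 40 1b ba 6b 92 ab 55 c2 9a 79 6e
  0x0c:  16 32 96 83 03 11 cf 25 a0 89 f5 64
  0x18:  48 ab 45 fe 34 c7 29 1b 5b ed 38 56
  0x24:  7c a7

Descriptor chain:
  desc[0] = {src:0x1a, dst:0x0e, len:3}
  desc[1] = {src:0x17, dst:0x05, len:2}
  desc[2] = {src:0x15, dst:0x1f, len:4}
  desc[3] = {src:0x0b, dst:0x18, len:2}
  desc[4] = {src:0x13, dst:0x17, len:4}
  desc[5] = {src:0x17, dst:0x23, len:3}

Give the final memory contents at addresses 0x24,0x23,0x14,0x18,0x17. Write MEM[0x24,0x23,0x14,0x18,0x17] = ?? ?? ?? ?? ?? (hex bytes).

D0: mem[0x0e..0x10] <- [45 fe 34]
D1: mem[0x05..0x06] <- [64 48]
D2: mem[0x1f..0x22] <- [89 f5 64 48]
D3: mem[0x18..0x19] <- [6e 16]
D4: mem[0x17..0x1a] <- [25 a0 89 f5]
D5: mem[0x23..0x25] <- [25 a0 89]
query mem[0x24]=0xa0, mem[0x23]=0x25, mem[0x14]=0xa0, mem[0x18]=0xa0, mem[0x17]=0x25

MEM[0x24,0x23,0x14,0x18,0x17] = a0 25 a0 a0 25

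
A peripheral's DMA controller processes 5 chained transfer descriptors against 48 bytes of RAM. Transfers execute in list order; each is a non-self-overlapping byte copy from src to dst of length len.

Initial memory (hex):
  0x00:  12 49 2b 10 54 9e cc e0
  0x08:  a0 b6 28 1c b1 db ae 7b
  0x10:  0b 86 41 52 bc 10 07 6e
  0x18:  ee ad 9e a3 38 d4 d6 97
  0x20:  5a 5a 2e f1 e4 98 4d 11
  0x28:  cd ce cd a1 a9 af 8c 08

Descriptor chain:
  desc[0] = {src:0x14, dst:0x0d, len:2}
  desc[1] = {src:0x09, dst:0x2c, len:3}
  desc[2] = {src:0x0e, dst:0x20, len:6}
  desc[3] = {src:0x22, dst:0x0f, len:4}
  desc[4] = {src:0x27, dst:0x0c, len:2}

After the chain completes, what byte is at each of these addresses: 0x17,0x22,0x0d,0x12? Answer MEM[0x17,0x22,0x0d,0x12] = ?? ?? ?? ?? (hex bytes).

MEM[0x17,0x22,0x0d,0x12] = 6e 0b cd 52

  after D0: wrote 2B at 0x0d = bc10
  after D1: wrote 3B at 0x2c = b6281c
  after D2: wrote 6B at 0x20 = 107b0b864152
  after D3: wrote 4B at 0x0f = 0b864152
  after D4: wrote 2B at 0x0c = 11cd
query mem[0x17]=0x6e, mem[0x22]=0x0b, mem[0x0d]=0xcd, mem[0x12]=0x52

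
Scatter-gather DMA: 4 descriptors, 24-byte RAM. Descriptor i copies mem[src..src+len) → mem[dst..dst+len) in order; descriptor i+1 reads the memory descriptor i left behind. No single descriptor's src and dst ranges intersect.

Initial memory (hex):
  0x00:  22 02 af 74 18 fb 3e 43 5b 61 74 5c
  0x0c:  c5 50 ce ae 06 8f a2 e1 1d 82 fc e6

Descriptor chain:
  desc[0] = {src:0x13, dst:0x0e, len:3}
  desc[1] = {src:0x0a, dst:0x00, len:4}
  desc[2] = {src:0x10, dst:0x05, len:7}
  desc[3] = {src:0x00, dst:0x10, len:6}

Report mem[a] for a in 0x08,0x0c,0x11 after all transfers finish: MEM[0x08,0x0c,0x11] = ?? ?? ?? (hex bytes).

MEM[0x08,0x0c,0x11] = e1 c5 5c

  after D0: wrote 3B at 0x0e = e11d82
  after D1: wrote 4B at 0x00 = 745cc550
  after D2: wrote 7B at 0x05 = 828fa2e11d82fc
  after D3: wrote 6B at 0x10 = 745cc5501882
query mem[0x08]=0xe1, mem[0x0c]=0xc5, mem[0x11]=0x5c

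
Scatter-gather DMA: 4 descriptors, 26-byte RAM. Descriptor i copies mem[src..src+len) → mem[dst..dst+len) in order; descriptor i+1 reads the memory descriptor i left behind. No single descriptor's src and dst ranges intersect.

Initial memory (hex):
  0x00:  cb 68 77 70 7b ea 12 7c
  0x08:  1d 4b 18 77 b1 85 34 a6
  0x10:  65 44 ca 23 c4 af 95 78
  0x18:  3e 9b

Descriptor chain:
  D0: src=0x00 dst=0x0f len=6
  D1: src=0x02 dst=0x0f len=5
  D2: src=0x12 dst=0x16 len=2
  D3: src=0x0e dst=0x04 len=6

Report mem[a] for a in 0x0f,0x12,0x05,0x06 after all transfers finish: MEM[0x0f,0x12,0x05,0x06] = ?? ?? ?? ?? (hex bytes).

MEM[0x0f,0x12,0x05,0x06] = 77 ea 77 70

D0: mem[0x0f..0x14] <- [cb 68 77 70 7b ea]
D1: mem[0x0f..0x13] <- [77 70 7b ea 12]
D2: mem[0x16..0x17] <- [ea 12]
D3: mem[0x04..0x09] <- [34 77 70 7b ea 12]
query mem[0x0f]=0x77, mem[0x12]=0xea, mem[0x05]=0x77, mem[0x06]=0x70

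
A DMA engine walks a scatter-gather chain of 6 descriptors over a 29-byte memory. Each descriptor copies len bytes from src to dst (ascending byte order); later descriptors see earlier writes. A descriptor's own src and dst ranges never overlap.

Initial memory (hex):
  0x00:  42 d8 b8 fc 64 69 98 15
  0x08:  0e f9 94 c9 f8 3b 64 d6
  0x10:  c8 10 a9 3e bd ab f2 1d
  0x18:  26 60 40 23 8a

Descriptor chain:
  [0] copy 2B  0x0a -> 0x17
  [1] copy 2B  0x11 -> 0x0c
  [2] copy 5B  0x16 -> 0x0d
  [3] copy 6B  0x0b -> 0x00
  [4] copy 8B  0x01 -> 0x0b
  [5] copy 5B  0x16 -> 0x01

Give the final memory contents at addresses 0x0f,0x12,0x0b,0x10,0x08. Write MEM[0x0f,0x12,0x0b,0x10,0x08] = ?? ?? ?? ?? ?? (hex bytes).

[0] 0x0a->0x17 len=2 : 94 c9
[1] 0x11->0x0c len=2 : 10 a9
[2] 0x16->0x0d len=5 : f2 94 c9 60 40
[3] 0x0b->0x00 len=6 : c9 10 f2 94 c9 60
[4] 0x01->0x0b len=8 : 10 f2 94 c9 60 98 15 0e
[5] 0x16->0x01 len=5 : f2 94 c9 60 40
query mem[0x0f]=0x60, mem[0x12]=0x0e, mem[0x0b]=0x10, mem[0x10]=0x98, mem[0x08]=0x0e

MEM[0x0f,0x12,0x0b,0x10,0x08] = 60 0e 10 98 0e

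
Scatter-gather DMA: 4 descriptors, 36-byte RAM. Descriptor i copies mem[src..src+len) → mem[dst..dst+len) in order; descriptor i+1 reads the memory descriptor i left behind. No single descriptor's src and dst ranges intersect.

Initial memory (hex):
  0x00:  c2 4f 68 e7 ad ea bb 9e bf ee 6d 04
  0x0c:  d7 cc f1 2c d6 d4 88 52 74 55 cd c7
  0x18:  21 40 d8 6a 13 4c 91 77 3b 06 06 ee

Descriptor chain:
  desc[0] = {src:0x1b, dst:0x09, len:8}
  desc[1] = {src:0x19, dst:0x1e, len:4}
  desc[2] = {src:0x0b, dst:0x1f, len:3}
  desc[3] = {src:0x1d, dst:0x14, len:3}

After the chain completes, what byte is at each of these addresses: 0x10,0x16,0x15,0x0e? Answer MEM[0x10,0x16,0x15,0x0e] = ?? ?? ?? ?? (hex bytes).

MEM[0x10,0x16,0x15,0x0e] = 06 4c 40 3b

  after D0: wrote 8B at 0x09 = 6a134c91773b0606
  after D1: wrote 4B at 0x1e = 40d86a13
  after D2: wrote 3B at 0x1f = 4c9177
  after D3: wrote 3B at 0x14 = 4c404c
query mem[0x10]=0x06, mem[0x16]=0x4c, mem[0x15]=0x40, mem[0x0e]=0x3b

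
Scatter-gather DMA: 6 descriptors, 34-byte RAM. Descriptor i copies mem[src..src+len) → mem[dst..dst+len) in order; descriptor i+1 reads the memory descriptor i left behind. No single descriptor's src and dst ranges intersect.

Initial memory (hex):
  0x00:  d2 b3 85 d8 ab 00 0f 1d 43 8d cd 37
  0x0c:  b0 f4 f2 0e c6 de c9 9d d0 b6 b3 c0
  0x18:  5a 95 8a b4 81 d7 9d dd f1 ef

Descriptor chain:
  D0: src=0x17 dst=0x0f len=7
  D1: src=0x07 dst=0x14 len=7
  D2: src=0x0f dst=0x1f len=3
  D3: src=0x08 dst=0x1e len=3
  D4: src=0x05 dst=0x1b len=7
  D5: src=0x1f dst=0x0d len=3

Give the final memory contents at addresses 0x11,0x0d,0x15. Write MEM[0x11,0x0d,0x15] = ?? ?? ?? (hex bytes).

MEM[0x11,0x0d,0x15] = 95 8d 43

  after D0: wrote 7B at 0x0f = c05a958ab481d7
  after D1: wrote 7B at 0x14 = 1d438dcd37b0f4
  after D2: wrote 3B at 0x1f = c05a95
  after D3: wrote 3B at 0x1e = 438dcd
  after D4: wrote 7B at 0x1b = 000f1d438dcd37
  after D5: wrote 3B at 0x0d = 8dcd37
query mem[0x11]=0x95, mem[0x0d]=0x8d, mem[0x15]=0x43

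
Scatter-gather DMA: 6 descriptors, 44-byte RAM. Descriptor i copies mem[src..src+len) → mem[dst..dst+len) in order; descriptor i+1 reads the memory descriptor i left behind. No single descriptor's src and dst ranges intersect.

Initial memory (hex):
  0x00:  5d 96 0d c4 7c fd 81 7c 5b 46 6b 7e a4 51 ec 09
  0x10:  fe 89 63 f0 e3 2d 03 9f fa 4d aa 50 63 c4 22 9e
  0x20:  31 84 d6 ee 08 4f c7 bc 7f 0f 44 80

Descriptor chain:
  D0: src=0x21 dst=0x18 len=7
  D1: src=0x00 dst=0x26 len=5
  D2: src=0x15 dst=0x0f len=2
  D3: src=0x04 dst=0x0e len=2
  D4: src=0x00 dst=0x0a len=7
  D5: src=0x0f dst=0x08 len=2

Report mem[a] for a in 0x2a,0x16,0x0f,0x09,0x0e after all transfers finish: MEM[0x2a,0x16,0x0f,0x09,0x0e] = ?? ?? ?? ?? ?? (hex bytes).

MEM[0x2a,0x16,0x0f,0x09,0x0e] = 7c 03 fd 81 7c

[0] 0x21->0x18 len=7 : 84 d6 ee 08 4f c7 bc
[1] 0x00->0x26 len=5 : 5d 96 0d c4 7c
[2] 0x15->0x0f len=2 : 2d 03
[3] 0x04->0x0e len=2 : 7c fd
[4] 0x00->0x0a len=7 : 5d 96 0d c4 7c fd 81
[5] 0x0f->0x08 len=2 : fd 81
query mem[0x2a]=0x7c, mem[0x16]=0x03, mem[0x0f]=0xfd, mem[0x09]=0x81, mem[0x0e]=0x7c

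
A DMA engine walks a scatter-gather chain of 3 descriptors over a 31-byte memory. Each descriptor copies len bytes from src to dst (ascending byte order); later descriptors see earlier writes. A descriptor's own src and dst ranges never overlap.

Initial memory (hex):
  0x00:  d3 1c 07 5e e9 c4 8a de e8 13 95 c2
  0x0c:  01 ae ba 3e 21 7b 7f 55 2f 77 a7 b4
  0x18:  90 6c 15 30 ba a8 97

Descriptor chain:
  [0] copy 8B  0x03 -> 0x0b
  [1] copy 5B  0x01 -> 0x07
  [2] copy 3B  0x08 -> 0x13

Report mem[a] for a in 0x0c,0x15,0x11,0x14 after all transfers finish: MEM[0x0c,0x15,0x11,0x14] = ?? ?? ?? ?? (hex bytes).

#0 dst[0x0b+8] := {0x5e,0xe9,0xc4,0x8a,0xde,0xe8,0x13,0x95}
#1 dst[0x07+5] := {0x1c,0x07,0x5e,0xe9,0xc4}
#2 dst[0x13+3] := {0x07,0x5e,0xe9}
query mem[0x0c]=0xe9, mem[0x15]=0xe9, mem[0x11]=0x13, mem[0x14]=0x5e

MEM[0x0c,0x15,0x11,0x14] = e9 e9 13 5e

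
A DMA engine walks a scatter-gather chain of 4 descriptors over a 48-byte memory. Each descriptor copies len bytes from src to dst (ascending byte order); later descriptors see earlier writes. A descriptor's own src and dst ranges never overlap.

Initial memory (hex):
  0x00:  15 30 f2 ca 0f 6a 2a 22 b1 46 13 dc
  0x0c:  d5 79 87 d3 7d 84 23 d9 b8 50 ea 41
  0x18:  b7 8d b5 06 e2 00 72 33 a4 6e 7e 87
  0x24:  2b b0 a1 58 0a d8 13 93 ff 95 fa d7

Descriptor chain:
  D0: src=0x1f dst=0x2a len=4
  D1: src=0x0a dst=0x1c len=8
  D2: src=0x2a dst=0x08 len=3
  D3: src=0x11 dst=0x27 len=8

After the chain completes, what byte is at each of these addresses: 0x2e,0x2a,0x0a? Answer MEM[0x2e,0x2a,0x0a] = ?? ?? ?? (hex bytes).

MEM[0x2e,0x2a,0x0a] = b7 b8 6e

  after D0: wrote 4B at 0x2a = 33a46e7e
  after D1: wrote 8B at 0x1c = 13dcd57987d37d84
  after D2: wrote 3B at 0x08 = 33a46e
  after D3: wrote 8B at 0x27 = 8423d9b850ea41b7
query mem[0x2e]=0xb7, mem[0x2a]=0xb8, mem[0x0a]=0x6e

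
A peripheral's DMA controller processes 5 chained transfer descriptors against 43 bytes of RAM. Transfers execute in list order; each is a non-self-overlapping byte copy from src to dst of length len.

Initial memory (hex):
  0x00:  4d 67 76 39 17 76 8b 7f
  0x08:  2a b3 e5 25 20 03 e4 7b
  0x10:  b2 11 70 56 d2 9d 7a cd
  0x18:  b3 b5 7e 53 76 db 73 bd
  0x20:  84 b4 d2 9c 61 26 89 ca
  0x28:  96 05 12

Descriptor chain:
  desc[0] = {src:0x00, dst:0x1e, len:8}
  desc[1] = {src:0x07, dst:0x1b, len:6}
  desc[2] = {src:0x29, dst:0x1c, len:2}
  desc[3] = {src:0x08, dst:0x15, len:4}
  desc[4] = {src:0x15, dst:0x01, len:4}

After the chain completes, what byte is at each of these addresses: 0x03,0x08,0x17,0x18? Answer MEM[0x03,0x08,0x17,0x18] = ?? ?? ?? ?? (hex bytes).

MEM[0x03,0x08,0x17,0x18] = e5 2a e5 25

  after D0: wrote 8B at 0x1e = 4d67763917768b7f
  after D1: wrote 6B at 0x1b = 7f2ab3e52520
  after D2: wrote 2B at 0x1c = 0512
  after D3: wrote 4B at 0x15 = 2ab3e525
  after D4: wrote 4B at 0x01 = 2ab3e525
query mem[0x03]=0xe5, mem[0x08]=0x2a, mem[0x17]=0xe5, mem[0x18]=0x25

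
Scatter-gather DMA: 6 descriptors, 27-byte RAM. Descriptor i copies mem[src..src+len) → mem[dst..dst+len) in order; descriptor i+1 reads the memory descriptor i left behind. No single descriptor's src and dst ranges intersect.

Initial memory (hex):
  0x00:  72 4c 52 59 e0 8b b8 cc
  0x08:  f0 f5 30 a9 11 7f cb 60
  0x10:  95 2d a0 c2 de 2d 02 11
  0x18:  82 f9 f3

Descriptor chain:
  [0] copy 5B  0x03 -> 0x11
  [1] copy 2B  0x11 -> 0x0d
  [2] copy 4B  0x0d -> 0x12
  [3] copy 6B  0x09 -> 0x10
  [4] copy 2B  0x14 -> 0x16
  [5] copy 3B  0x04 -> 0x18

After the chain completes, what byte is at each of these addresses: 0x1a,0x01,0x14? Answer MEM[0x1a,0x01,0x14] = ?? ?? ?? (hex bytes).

[0] 0x03->0x11 len=5 : 59 e0 8b b8 cc
[1] 0x11->0x0d len=2 : 59 e0
[2] 0x0d->0x12 len=4 : 59 e0 60 95
[3] 0x09->0x10 len=6 : f5 30 a9 11 59 e0
[4] 0x14->0x16 len=2 : 59 e0
[5] 0x04->0x18 len=3 : e0 8b b8
query mem[0x1a]=0xb8, mem[0x01]=0x4c, mem[0x14]=0x59

MEM[0x1a,0x01,0x14] = b8 4c 59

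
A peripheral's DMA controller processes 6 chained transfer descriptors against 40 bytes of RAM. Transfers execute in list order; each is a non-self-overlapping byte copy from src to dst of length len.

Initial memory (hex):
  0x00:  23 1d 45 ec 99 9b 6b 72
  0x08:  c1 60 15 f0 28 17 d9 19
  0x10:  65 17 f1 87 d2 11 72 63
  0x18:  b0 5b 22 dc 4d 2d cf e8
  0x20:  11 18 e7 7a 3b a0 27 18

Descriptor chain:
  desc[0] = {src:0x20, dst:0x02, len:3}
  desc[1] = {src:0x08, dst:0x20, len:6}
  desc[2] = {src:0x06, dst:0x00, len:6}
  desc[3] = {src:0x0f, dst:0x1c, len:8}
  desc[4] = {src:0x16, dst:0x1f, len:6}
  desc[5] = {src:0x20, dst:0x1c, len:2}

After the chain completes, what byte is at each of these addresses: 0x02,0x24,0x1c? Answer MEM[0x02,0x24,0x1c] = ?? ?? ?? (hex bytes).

MEM[0x02,0x24,0x1c] = c1 dc 63

[0] 0x20->0x02 len=3 : 11 18 e7
[1] 0x08->0x20 len=6 : c1 60 15 f0 28 17
[2] 0x06->0x00 len=6 : 6b 72 c1 60 15 f0
[3] 0x0f->0x1c len=8 : 19 65 17 f1 87 d2 11 72
[4] 0x16->0x1f len=6 : 72 63 b0 5b 22 dc
[5] 0x20->0x1c len=2 : 63 b0
query mem[0x02]=0xc1, mem[0x24]=0xdc, mem[0x1c]=0x63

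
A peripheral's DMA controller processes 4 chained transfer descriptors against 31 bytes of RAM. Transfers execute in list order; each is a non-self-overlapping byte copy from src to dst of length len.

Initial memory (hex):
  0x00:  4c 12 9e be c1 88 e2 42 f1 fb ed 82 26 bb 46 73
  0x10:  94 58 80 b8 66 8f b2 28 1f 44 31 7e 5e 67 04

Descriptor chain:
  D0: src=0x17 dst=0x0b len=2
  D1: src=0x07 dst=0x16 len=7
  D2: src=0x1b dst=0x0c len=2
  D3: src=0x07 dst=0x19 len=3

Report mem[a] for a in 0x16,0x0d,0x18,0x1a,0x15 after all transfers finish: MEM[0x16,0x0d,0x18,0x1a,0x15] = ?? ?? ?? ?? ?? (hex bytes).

  after D0: wrote 2B at 0x0b = 281f
  after D1: wrote 7B at 0x16 = 42f1fbed281fbb
  after D2: wrote 2B at 0x0c = 1fbb
  after D3: wrote 3B at 0x19 = 42f1fb
query mem[0x16]=0x42, mem[0x0d]=0xbb, mem[0x18]=0xfb, mem[0x1a]=0xf1, mem[0x15]=0x8f

MEM[0x16,0x0d,0x18,0x1a,0x15] = 42 bb fb f1 8f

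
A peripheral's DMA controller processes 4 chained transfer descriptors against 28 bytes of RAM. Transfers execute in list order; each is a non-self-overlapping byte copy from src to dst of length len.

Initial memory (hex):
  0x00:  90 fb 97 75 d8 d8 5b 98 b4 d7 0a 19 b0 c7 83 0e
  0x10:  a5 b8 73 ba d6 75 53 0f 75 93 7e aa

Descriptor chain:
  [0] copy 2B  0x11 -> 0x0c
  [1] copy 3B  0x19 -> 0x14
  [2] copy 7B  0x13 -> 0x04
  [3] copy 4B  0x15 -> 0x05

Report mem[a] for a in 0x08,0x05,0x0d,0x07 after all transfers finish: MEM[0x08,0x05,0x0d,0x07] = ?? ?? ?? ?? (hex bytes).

MEM[0x08,0x05,0x0d,0x07] = 75 7e 73 0f

[0] 0x11->0x0c len=2 : b8 73
[1] 0x19->0x14 len=3 : 93 7e aa
[2] 0x13->0x04 len=7 : ba 93 7e aa 0f 75 93
[3] 0x15->0x05 len=4 : 7e aa 0f 75
query mem[0x08]=0x75, mem[0x05]=0x7e, mem[0x0d]=0x73, mem[0x07]=0x0f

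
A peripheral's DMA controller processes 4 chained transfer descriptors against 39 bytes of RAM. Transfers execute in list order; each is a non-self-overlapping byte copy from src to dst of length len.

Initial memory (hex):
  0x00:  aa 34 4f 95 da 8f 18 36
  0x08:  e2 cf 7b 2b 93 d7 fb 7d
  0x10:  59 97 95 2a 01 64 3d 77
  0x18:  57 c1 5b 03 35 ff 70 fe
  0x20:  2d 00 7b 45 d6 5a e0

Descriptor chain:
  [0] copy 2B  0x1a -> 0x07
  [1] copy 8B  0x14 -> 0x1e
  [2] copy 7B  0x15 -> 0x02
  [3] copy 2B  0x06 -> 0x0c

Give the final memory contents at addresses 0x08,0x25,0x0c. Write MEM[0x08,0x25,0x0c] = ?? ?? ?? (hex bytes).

[0] 0x1a->0x07 len=2 : 5b 03
[1] 0x14->0x1e len=8 : 01 64 3d 77 57 c1 5b 03
[2] 0x15->0x02 len=7 : 64 3d 77 57 c1 5b 03
[3] 0x06->0x0c len=2 : c1 5b
query mem[0x08]=0x03, mem[0x25]=0x03, mem[0x0c]=0xc1

MEM[0x08,0x25,0x0c] = 03 03 c1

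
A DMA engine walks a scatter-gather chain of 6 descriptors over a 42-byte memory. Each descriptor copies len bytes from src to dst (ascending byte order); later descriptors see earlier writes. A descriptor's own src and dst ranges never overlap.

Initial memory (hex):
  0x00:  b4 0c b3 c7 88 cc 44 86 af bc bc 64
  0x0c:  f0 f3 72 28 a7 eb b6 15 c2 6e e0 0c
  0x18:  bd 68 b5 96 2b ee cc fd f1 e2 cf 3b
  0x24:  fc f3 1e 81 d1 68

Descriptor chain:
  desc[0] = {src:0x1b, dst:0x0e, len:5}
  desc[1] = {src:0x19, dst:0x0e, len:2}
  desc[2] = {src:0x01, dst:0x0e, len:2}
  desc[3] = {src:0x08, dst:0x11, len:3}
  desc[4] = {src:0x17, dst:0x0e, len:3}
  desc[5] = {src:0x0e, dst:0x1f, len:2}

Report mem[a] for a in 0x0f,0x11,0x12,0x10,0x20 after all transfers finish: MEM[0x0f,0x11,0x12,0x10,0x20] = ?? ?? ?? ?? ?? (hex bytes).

D0: mem[0x0e..0x12] <- [96 2b ee cc fd]
D1: mem[0x0e..0x0f] <- [68 b5]
D2: mem[0x0e..0x0f] <- [0c b3]
D3: mem[0x11..0x13] <- [af bc bc]
D4: mem[0x0e..0x10] <- [0c bd 68]
D5: mem[0x1f..0x20] <- [0c bd]
query mem[0x0f]=0xbd, mem[0x11]=0xaf, mem[0x12]=0xbc, mem[0x10]=0x68, mem[0x20]=0xbd

MEM[0x0f,0x11,0x12,0x10,0x20] = bd af bc 68 bd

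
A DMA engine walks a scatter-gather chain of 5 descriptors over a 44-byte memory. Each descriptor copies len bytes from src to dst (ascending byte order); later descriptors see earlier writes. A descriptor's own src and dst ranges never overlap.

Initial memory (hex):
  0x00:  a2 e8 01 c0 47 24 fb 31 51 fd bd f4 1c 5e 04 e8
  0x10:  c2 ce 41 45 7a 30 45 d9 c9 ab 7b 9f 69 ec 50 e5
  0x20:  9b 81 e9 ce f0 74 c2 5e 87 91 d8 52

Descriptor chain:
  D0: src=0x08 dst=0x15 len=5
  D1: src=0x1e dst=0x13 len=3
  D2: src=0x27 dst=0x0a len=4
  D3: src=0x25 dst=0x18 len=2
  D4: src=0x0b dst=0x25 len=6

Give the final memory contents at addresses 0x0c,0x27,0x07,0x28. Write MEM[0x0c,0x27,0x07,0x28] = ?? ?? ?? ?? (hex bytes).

MEM[0x0c,0x27,0x07,0x28] = 91 d8 31 04

[0] 0x08->0x15 len=5 : 51 fd bd f4 1c
[1] 0x1e->0x13 len=3 : 50 e5 9b
[2] 0x27->0x0a len=4 : 5e 87 91 d8
[3] 0x25->0x18 len=2 : 74 c2
[4] 0x0b->0x25 len=6 : 87 91 d8 04 e8 c2
query mem[0x0c]=0x91, mem[0x27]=0xd8, mem[0x07]=0x31, mem[0x28]=0x04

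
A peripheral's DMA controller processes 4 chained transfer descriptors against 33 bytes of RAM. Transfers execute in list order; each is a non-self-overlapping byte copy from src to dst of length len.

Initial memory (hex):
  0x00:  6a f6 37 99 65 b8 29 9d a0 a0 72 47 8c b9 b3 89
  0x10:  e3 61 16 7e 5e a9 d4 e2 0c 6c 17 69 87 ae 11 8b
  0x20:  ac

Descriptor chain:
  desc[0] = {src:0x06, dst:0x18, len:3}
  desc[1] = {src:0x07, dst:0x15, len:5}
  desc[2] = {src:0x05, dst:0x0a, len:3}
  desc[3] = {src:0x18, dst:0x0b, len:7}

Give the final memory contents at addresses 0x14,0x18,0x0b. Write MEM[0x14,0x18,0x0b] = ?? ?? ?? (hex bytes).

[0] 0x06->0x18 len=3 : 29 9d a0
[1] 0x07->0x15 len=5 : 9d a0 a0 72 47
[2] 0x05->0x0a len=3 : b8 29 9d
[3] 0x18->0x0b len=7 : 72 47 a0 69 87 ae 11
query mem[0x14]=0x5e, mem[0x18]=0x72, mem[0x0b]=0x72

MEM[0x14,0x18,0x0b] = 5e 72 72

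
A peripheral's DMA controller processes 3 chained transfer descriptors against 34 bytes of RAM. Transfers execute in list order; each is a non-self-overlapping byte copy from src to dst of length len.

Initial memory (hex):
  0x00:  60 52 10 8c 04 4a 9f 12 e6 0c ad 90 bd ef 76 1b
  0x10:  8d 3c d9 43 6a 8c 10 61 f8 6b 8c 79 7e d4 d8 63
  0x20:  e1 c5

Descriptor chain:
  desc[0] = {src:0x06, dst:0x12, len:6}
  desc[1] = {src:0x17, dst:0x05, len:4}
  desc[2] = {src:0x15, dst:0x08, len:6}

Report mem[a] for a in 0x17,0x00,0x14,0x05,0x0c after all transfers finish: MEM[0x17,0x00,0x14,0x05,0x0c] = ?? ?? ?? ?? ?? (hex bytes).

  after D0: wrote 6B at 0x12 = 9f12e60cad90
  after D1: wrote 4B at 0x05 = 90f86b8c
  after D2: wrote 6B at 0x08 = 0cad90f86b8c
query mem[0x17]=0x90, mem[0x00]=0x60, mem[0x14]=0xe6, mem[0x05]=0x90, mem[0x0c]=0x6b

MEM[0x17,0x00,0x14,0x05,0x0c] = 90 60 e6 90 6b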